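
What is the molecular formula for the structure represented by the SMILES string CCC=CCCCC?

Heavy atoms from the SMILES: 8 C.
Implicit hydrogens by atom environment:
  4 × C: 2 H each → 8
  2 × C: 3 H each → 6
  2 × C: 1 H each → 2
  Total hydrogens = 16.
Molecular formula: C8H16

C8H16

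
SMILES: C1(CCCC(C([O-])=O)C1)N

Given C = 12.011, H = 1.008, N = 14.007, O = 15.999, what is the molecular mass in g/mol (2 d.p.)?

Molecular formula: C7H12NO2-.
M = 7×12.011 + 12×1.008 + 1×14.007 + 2×15.999 = 142.18 g/mol.

142.18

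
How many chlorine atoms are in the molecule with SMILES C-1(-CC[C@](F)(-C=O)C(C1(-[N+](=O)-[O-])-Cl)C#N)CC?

1

The symbol for chlorine appears 1 time in the SMILES.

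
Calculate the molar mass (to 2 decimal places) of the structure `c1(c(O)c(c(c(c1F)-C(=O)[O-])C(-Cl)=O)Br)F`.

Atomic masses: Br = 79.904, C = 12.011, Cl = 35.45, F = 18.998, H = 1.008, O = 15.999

Molecular formula: C8HBrClF2O4-.
M = 1×79.904 + 8×12.011 + 1×35.45 + 2×18.998 + 1×1.008 + 4×15.999 = 314.44 g/mol.

314.44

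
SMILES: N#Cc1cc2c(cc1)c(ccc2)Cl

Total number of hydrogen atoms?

Hydrogens are implicit in SMILES; fill each atom to its normal valence:
  6 × C (aromatic): 1 H each → 6
  4 × C (aromatic): no H
  1 × C: no H
  1 × Cl: no H
  1 × N: no H
  Total hydrogens = 6.

6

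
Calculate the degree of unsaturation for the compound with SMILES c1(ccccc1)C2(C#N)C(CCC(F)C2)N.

7

Molecular formula from the SMILES: C13H15FN2.
DoU = (2C + 2 + N − H − X)/2 = (2·13 + 2 + 2 − 15 − 1)/2 = 14/2 = 7.
(Structurally: 2 ring(s) + 5 π bond(s) = 7.)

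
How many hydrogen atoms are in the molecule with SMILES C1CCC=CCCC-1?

Hydrogens are implicit in SMILES; fill each atom to its normal valence:
  6 × C: 2 H each → 12
  2 × C: 1 H each → 2
  Total hydrogens = 14.

14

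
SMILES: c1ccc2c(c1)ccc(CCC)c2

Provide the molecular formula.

Heavy atoms from the SMILES: 13 C.
Implicit hydrogens by atom environment:
  7 × C (aromatic): 1 H each → 7
  3 × C (aromatic): no H
  2 × C: 2 H each → 4
  1 × C: 3 H
  Total hydrogens = 14.
Molecular formula: C13H14

C13H14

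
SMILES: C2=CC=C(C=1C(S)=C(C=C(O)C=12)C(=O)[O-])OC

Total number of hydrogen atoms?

Hydrogens are implicit in SMILES; fill each atom to its normal valence:
  6 × C (aromatic): no H
  4 × C (aromatic): 1 H each → 4
  2 × O: no H
  1 × C: 3 H
  1 × C: no H
  1 × O: 1 H
  1 × O (charge -1): no H
  1 × S: 1 H
  Total hydrogens = 9.

9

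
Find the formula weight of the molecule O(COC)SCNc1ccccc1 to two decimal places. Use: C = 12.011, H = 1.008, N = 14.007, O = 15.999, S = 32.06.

Molecular formula: C9H13NO2S.
M = 9×12.011 + 13×1.008 + 1×14.007 + 2×15.999 + 1×32.06 = 199.27 g/mol.

199.27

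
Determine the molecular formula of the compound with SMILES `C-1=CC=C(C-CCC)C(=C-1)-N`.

Heavy atoms from the SMILES: 10 C, 1 N.
Implicit hydrogens by atom environment:
  4 × C (aromatic): 1 H each → 4
  3 × C: 2 H each → 6
  2 × C (aromatic): no H
  1 × C: 3 H
  1 × N: 2 H
  Total hydrogens = 15.
Molecular formula: C10H15N

C10H15N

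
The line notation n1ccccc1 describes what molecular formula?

C5H5N

Heavy atoms from the SMILES: 5 C, 1 N.
Implicit hydrogens by atom environment:
  5 × C (aromatic): 1 H each → 5
  1 × N (aromatic): no H
  Total hydrogens = 5.
Molecular formula: C5H5N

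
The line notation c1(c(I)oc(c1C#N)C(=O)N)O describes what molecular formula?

C6H3IN2O3

Heavy atoms from the SMILES: 6 C, 1 I, 2 N, 3 O.
Implicit hydrogens by atom environment:
  4 × C (aromatic): no H
  2 × C: no H
  1 × I: no H
  1 × N: 2 H
  1 × N: no H
  1 × O: 1 H
  1 × O (aromatic): no H
  1 × O: no H
  Total hydrogens = 3.
Molecular formula: C6H3IN2O3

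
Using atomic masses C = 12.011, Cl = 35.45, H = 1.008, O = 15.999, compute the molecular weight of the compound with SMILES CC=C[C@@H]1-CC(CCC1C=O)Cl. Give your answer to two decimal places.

Molecular formula: C10H15ClO.
M = 10×12.011 + 1×35.45 + 15×1.008 + 1×15.999 = 186.68 g/mol.

186.68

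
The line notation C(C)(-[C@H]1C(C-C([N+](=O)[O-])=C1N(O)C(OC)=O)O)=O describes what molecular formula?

C9H12N2O7

Heavy atoms from the SMILES: 9 C, 2 N, 7 O.
Implicit hydrogens by atom environment:
  4 × C: no H
  4 × O: no H
  2 × C: 3 H each → 6
  2 × C: 1 H each → 2
  2 × O: 1 H each → 2
  1 × C: 2 H
  1 × N: no H
  1 × N (charge +1): no H
  1 × O (charge -1): no H
  Total hydrogens = 12.
Molecular formula: C9H12N2O7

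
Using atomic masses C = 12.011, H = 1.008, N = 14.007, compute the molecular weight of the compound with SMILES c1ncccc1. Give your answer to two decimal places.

79.10

Molecular formula: C5H5N.
M = 5×12.011 + 5×1.008 + 1×14.007 = 79.10 g/mol.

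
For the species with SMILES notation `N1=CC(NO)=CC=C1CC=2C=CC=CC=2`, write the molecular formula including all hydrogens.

Heavy atoms from the SMILES: 12 C, 2 N, 1 O.
Implicit hydrogens by atom environment:
  8 × C (aromatic): 1 H each → 8
  3 × C (aromatic): no H
  1 × C: 2 H
  1 × N: 1 H
  1 × N (aromatic): no H
  1 × O: 1 H
  Total hydrogens = 12.
Molecular formula: C12H12N2O

C12H12N2O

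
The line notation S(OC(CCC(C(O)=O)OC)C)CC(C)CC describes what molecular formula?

Heavy atoms from the SMILES: 12 C, 4 O, 1 S.
Implicit hydrogens by atom environment:
  4 × C: 3 H each → 12
  4 × C: 2 H each → 8
  3 × C: 1 H each → 3
  3 × O: no H
  1 × C: no H
  1 × O: 1 H
  1 × S: no H
  Total hydrogens = 24.
Molecular formula: C12H24O4S

C12H24O4S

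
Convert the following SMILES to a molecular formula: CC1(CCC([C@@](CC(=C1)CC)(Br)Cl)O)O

Heavy atoms from the SMILES: 1 Br, 11 C, 1 Cl, 2 O.
Implicit hydrogens by atom environment:
  4 × C: 2 H each → 8
  3 × C: no H
  2 × C: 3 H each → 6
  2 × C: 1 H each → 2
  2 × O: 1 H each → 2
  1 × Br: no H
  1 × Cl: no H
  Total hydrogens = 18.
Molecular formula: C11H18BrClO2

C11H18BrClO2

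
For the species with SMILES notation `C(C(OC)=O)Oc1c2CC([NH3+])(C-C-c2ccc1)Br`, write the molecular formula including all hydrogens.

Heavy atoms from the SMILES: 1 Br, 13 C, 1 N, 3 O.
Implicit hydrogens by atom environment:
  4 × C: 2 H each → 8
  3 × C (aromatic): 1 H each → 3
  3 × C (aromatic): no H
  3 × O: no H
  2 × C: no H
  1 × Br: no H
  1 × C: 3 H
  1 × N (charge +1): 3 H
  Total hydrogens = 17.
Net charge +1.
Molecular formula: C13H17BrNO3+

C13H17BrNO3+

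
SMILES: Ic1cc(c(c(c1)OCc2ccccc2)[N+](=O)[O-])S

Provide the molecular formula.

Heavy atoms from the SMILES: 13 C, 1 I, 1 N, 3 O, 1 S.
Implicit hydrogens by atom environment:
  7 × C (aromatic): 1 H each → 7
  5 × C (aromatic): no H
  2 × O: no H
  1 × C: 2 H
  1 × I: no H
  1 × N (charge +1): no H
  1 × O (charge -1): no H
  1 × S: 1 H
  Total hydrogens = 10.
Molecular formula: C13H10INO3S

C13H10INO3S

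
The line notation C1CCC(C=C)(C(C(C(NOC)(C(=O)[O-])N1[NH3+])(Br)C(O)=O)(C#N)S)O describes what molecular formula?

Heavy atoms from the SMILES: 1 Br, 13 C, 4 N, 6 O, 1 S.
Implicit hydrogens by atom environment:
  7 × C: no H
  4 × C: 2 H each → 8
  3 × O: no H
  2 × N: no H
  2 × O: 1 H each → 2
  1 × Br: no H
  1 × C: 3 H
  1 × C: 1 H
  1 × N (charge +1): 3 H
  1 × N: 1 H
  1 × O (charge -1): no H
  1 × S: 1 H
  Total hydrogens = 19.
Molecular formula: C13H19BrN4O6S

C13H19BrN4O6S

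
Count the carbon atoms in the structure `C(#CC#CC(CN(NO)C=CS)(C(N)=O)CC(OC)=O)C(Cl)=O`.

13

The symbol for carbon appears 13 times in the SMILES. (Cl is a single chlorine, not C + l.)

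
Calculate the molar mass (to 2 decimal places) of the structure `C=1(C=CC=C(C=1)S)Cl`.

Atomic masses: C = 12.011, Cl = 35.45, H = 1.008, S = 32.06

144.62

Molecular formula: C6H5ClS.
M = 6×12.011 + 1×35.45 + 5×1.008 + 1×32.06 = 144.62 g/mol.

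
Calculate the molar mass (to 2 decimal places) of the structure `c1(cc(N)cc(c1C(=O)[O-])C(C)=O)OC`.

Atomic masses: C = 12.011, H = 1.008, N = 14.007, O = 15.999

Molecular formula: C10H10NO4-.
M = 10×12.011 + 10×1.008 + 1×14.007 + 4×15.999 = 208.19 g/mol.

208.19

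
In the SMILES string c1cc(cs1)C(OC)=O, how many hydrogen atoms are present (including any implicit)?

Hydrogens are implicit in SMILES; fill each atom to its normal valence:
  3 × C (aromatic): 1 H each → 3
  2 × O: no H
  1 × C: 3 H
  1 × C (aromatic): no H
  1 × C: no H
  1 × S (aromatic): no H
  Total hydrogens = 6.

6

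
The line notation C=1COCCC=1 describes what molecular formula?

Heavy atoms from the SMILES: 5 C, 1 O.
Implicit hydrogens by atom environment:
  3 × C: 2 H each → 6
  2 × C: 1 H each → 2
  1 × O: no H
  Total hydrogens = 8.
Molecular formula: C5H8O

C5H8O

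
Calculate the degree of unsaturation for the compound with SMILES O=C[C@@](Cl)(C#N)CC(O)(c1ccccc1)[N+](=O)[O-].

8

Molecular formula from the SMILES: C11H9ClN2O4.
DoU = (2C + 2 + N − H − X)/2 = (2·11 + 2 + 2 − 9 − 1)/2 = 16/2 = 8.
(Structurally: 1 ring(s) + 7 π bond(s) = 8.)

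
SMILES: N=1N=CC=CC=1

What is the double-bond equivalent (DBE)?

4

Molecular formula from the SMILES: C4H4N2.
DoU = (2C + 2 + N − H − X)/2 = (2·4 + 2 + 2 − 4 − 0)/2 = 8/2 = 4.
(Structurally: 1 ring(s) + 3 π bond(s) = 4.)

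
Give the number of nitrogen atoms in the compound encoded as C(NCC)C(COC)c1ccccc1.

The symbol for nitrogen appears 1 time in the SMILES.

1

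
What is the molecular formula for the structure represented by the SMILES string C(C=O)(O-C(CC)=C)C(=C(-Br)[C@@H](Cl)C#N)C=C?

Heavy atoms from the SMILES: 1 Br, 12 C, 1 Cl, 1 N, 2 O.
Implicit hydrogens by atom environment:
  4 × C: 1 H each → 4
  4 × C: no H
  3 × C: 2 H each → 6
  2 × O: no H
  1 × Br: no H
  1 × C: 3 H
  1 × Cl: no H
  1 × N: no H
  Total hydrogens = 13.
Molecular formula: C12H13BrClNO2

C12H13BrClNO2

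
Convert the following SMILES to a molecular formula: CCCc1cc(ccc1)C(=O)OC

Heavy atoms from the SMILES: 11 C, 2 O.
Implicit hydrogens by atom environment:
  4 × C (aromatic): 1 H each → 4
  2 × C: 3 H each → 6
  2 × C: 2 H each → 4
  2 × C (aromatic): no H
  2 × O: no H
  1 × C: no H
  Total hydrogens = 14.
Molecular formula: C11H14O2

C11H14O2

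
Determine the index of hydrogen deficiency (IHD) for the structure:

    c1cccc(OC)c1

4

Molecular formula from the SMILES: C7H8O.
DoU = (2C + 2 + N − H − X)/2 = (2·7 + 2 + 0 − 8 − 0)/2 = 8/2 = 4.
(Structurally: 1 ring(s) + 3 π bond(s) = 4.)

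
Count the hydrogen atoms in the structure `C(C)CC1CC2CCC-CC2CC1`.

Hydrogens are implicit in SMILES; fill each atom to its normal valence:
  9 × C: 2 H each → 18
  3 × C: 1 H each → 3
  1 × C: 3 H
  Total hydrogens = 24.

24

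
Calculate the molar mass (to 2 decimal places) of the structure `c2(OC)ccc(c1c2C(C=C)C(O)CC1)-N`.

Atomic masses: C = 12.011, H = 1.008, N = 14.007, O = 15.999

Molecular formula: C13H17NO2.
M = 13×12.011 + 17×1.008 + 1×14.007 + 2×15.999 = 219.28 g/mol.

219.28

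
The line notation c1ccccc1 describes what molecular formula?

Heavy atoms from the SMILES: 6 C.
Implicit hydrogens by atom environment:
  6 × C (aromatic): 1 H each → 6
  Total hydrogens = 6.
Molecular formula: C6H6

C6H6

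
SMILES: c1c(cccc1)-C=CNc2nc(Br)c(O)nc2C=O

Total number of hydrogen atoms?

10

Hydrogens are implicit in SMILES; fill each atom to its normal valence:
  5 × C (aromatic): 1 H each → 5
  5 × C (aromatic): no H
  3 × C: 1 H each → 3
  2 × N (aromatic): no H
  1 × Br: no H
  1 × N: 1 H
  1 × O: 1 H
  1 × O: no H
  Total hydrogens = 10.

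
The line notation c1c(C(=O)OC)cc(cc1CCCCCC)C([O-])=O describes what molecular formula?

Heavy atoms from the SMILES: 15 C, 4 O.
Implicit hydrogens by atom environment:
  5 × C: 2 H each → 10
  3 × C (aromatic): 1 H each → 3
  3 × C (aromatic): no H
  3 × O: no H
  2 × C: 3 H each → 6
  2 × C: no H
  1 × O (charge -1): no H
  Total hydrogens = 19.
Net charge -1.
Molecular formula: C15H19O4-

C15H19O4-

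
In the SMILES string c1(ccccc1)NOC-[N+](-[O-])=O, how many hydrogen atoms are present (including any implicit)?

Hydrogens are implicit in SMILES; fill each atom to its normal valence:
  5 × C (aromatic): 1 H each → 5
  2 × O: no H
  1 × C: 2 H
  1 × C (aromatic): no H
  1 × N: 1 H
  1 × N (charge +1): no H
  1 × O (charge -1): no H
  Total hydrogens = 8.

8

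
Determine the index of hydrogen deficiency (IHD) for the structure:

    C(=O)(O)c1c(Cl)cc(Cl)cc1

Molecular formula from the SMILES: C7H4Cl2O2.
DoU = (2C + 2 + N − H − X)/2 = (2·7 + 2 + 0 − 4 − 2)/2 = 10/2 = 5.
(Structurally: 1 ring(s) + 4 π bond(s) = 5.)

5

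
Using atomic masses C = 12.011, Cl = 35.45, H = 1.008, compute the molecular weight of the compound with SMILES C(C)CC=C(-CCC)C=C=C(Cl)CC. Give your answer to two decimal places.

Molecular formula: C13H21Cl.
M = 13×12.011 + 1×35.45 + 21×1.008 = 212.76 g/mol.

212.76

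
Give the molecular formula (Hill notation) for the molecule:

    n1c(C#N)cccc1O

C6H4N2O

Heavy atoms from the SMILES: 6 C, 2 N, 1 O.
Implicit hydrogens by atom environment:
  3 × C (aromatic): 1 H each → 3
  2 × C (aromatic): no H
  1 × C: no H
  1 × N (aromatic): no H
  1 × N: no H
  1 × O: 1 H
  Total hydrogens = 4.
Molecular formula: C6H4N2O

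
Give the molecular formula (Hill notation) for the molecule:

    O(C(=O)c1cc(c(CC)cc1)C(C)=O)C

C12H14O3

Heavy atoms from the SMILES: 12 C, 3 O.
Implicit hydrogens by atom environment:
  3 × C: 3 H each → 9
  3 × C (aromatic): 1 H each → 3
  3 × C (aromatic): no H
  3 × O: no H
  2 × C: no H
  1 × C: 2 H
  Total hydrogens = 14.
Molecular formula: C12H14O3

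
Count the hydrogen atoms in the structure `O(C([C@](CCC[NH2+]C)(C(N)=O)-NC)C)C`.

Hydrogens are implicit in SMILES; fill each atom to its normal valence:
  4 × C: 3 H each → 12
  3 × C: 2 H each → 6
  2 × C: no H
  2 × O: no H
  1 × C: 1 H
  1 × N: 2 H
  1 × N (charge +1): 2 H
  1 × N: 1 H
  Total hydrogens = 24.

24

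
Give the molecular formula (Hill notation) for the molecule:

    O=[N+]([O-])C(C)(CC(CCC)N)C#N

Heavy atoms from the SMILES: 8 C, 3 N, 2 O.
Implicit hydrogens by atom environment:
  3 × C: 2 H each → 6
  2 × C: 3 H each → 6
  2 × C: no H
  1 × C: 1 H
  1 × N: 2 H
  1 × N (charge +1): no H
  1 × N: no H
  1 × O: no H
  1 × O (charge -1): no H
  Total hydrogens = 15.
Molecular formula: C8H15N3O2

C8H15N3O2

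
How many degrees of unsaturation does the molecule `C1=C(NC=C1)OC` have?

Molecular formula from the SMILES: C5H7NO.
DoU = (2C + 2 + N − H − X)/2 = (2·5 + 2 + 1 − 7 − 0)/2 = 6/2 = 3.
(Structurally: 1 ring(s) + 2 π bond(s) = 3.)

3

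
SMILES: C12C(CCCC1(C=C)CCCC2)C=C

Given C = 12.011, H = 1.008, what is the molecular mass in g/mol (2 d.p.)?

Molecular formula: C14H22.
M = 14×12.011 + 22×1.008 = 190.33 g/mol.

190.33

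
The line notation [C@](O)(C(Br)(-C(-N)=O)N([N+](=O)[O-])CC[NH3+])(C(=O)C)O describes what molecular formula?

C7H14BrN4O6+

Heavy atoms from the SMILES: 1 Br, 7 C, 4 N, 6 O.
Implicit hydrogens by atom environment:
  4 × C: no H
  3 × O: no H
  2 × C: 2 H each → 4
  2 × O: 1 H each → 2
  1 × Br: no H
  1 × C: 3 H
  1 × N (charge +1): 3 H
  1 × N: 2 H
  1 × N: no H
  1 × N (charge +1): no H
  1 × O (charge -1): no H
  Total hydrogens = 14.
Net charge +1.
Molecular formula: C7H14BrN4O6+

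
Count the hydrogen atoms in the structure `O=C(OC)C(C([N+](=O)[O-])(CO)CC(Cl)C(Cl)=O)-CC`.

15

Hydrogens are implicit in SMILES; fill each atom to its normal valence:
  4 × O: no H
  3 × C: 2 H each → 6
  3 × C: no H
  2 × C: 3 H each → 6
  2 × C: 1 H each → 2
  2 × Cl: no H
  1 × N (charge +1): no H
  1 × O: 1 H
  1 × O (charge -1): no H
  Total hydrogens = 15.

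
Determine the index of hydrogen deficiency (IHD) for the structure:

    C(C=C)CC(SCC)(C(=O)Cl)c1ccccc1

Molecular formula from the SMILES: C14H17ClOS.
DoU = (2C + 2 + N − H − X)/2 = (2·14 + 2 + 0 − 17 − 1)/2 = 12/2 = 6.
(Structurally: 1 ring(s) + 5 π bond(s) = 6.)

6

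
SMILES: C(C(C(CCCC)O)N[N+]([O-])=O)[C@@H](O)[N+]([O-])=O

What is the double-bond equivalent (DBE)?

Molecular formula from the SMILES: C8H17N3O6.
DoU = (2C + 2 + N − H − X)/2 = (2·8 + 2 + 3 − 17 − 0)/2 = 4/2 = 2.
(Structurally: 0 ring(s) + 2 π bond(s) = 2.)

2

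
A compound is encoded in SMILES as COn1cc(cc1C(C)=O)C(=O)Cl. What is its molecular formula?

C8H8ClNO3

Heavy atoms from the SMILES: 8 C, 1 Cl, 1 N, 3 O.
Implicit hydrogens by atom environment:
  3 × O: no H
  2 × C: 3 H each → 6
  2 × C (aromatic): 1 H each → 2
  2 × C (aromatic): no H
  2 × C: no H
  1 × Cl: no H
  1 × N (aromatic): no H
  Total hydrogens = 8.
Molecular formula: C8H8ClNO3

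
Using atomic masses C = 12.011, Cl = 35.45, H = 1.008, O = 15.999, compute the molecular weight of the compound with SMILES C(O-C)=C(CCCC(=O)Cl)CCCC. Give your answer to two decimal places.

218.72

Molecular formula: C11H19ClO2.
M = 11×12.011 + 1×35.45 + 19×1.008 + 2×15.999 = 218.72 g/mol.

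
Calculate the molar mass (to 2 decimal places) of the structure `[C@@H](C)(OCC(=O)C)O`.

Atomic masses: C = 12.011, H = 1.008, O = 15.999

Molecular formula: C5H10O3.
M = 5×12.011 + 10×1.008 + 3×15.999 = 118.13 g/mol.

118.13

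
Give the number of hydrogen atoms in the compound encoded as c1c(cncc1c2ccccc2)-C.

11

Hydrogens are implicit in SMILES; fill each atom to its normal valence:
  8 × C (aromatic): 1 H each → 8
  3 × C (aromatic): no H
  1 × C: 3 H
  1 × N (aromatic): no H
  Total hydrogens = 11.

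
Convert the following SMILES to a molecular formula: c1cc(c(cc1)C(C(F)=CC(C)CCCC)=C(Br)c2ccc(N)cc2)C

Heavy atoms from the SMILES: 1 Br, 23 C, 1 F, 1 N.
Implicit hydrogens by atom environment:
  8 × C (aromatic): 1 H each → 8
  4 × C (aromatic): no H
  3 × C: 3 H each → 9
  3 × C: 2 H each → 6
  3 × C: no H
  2 × C: 1 H each → 2
  1 × Br: no H
  1 × F: no H
  1 × N: 2 H
  Total hydrogens = 27.
Molecular formula: C23H27BrFN

C23H27BrFN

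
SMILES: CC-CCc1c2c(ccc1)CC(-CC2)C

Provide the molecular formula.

Heavy atoms from the SMILES: 15 C.
Implicit hydrogens by atom environment:
  6 × C: 2 H each → 12
  3 × C (aromatic): 1 H each → 3
  3 × C (aromatic): no H
  2 × C: 3 H each → 6
  1 × C: 1 H
  Total hydrogens = 22.
Molecular formula: C15H22

C15H22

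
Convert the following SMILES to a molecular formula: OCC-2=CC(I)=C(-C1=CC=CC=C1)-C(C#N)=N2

Heavy atoms from the SMILES: 13 C, 1 I, 2 N, 1 O.
Implicit hydrogens by atom environment:
  6 × C (aromatic): 1 H each → 6
  5 × C (aromatic): no H
  1 × C: 2 H
  1 × C: no H
  1 × I: no H
  1 × N (aromatic): no H
  1 × N: no H
  1 × O: 1 H
  Total hydrogens = 9.
Molecular formula: C13H9IN2O

C13H9IN2O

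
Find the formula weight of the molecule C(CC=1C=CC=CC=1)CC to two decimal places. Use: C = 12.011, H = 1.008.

134.22

Molecular formula: C10H14.
M = 10×12.011 + 14×1.008 = 134.22 g/mol.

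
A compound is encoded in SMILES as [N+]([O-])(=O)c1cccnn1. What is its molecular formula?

C4H3N3O2

Heavy atoms from the SMILES: 4 C, 3 N, 2 O.
Implicit hydrogens by atom environment:
  3 × C (aromatic): 1 H each → 3
  2 × N (aromatic): no H
  1 × C (aromatic): no H
  1 × N (charge +1): no H
  1 × O: no H
  1 × O (charge -1): no H
  Total hydrogens = 3.
Molecular formula: C4H3N3O2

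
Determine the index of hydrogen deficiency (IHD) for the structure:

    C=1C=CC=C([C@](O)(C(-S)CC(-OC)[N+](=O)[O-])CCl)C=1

5

Molecular formula from the SMILES: C12H16ClNO4S.
DoU = (2C + 2 + N − H − X)/2 = (2·12 + 2 + 1 − 16 − 1)/2 = 10/2 = 5.
(Structurally: 1 ring(s) + 4 π bond(s) = 5.)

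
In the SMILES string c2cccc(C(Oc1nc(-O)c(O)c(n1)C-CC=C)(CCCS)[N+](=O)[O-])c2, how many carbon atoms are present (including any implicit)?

The symbol for carbon appears 18 times in the SMILES. Lowercase c denotes aromatic carbon and counts toward C.

18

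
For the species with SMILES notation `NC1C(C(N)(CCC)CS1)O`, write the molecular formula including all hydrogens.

Heavy atoms from the SMILES: 7 C, 2 N, 1 O, 1 S.
Implicit hydrogens by atom environment:
  3 × C: 2 H each → 6
  2 × C: 1 H each → 2
  2 × N: 2 H each → 4
  1 × C: 3 H
  1 × C: no H
  1 × O: 1 H
  1 × S: no H
  Total hydrogens = 16.
Molecular formula: C7H16N2OS

C7H16N2OS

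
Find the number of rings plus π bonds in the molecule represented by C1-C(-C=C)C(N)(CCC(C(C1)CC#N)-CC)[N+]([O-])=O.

5

Molecular formula from the SMILES: C14H23N3O2.
DoU = (2C + 2 + N − H − X)/2 = (2·14 + 2 + 3 − 23 − 0)/2 = 10/2 = 5.
(Structurally: 1 ring(s) + 4 π bond(s) = 5.)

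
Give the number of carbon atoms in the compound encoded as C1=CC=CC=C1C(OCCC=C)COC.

The symbol for carbon appears 13 times in the SMILES.

13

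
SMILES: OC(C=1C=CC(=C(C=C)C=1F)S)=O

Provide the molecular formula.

C9H7FO2S

Heavy atoms from the SMILES: 9 C, 1 F, 2 O, 1 S.
Implicit hydrogens by atom environment:
  4 × C (aromatic): no H
  2 × C (aromatic): 1 H each → 2
  1 × C: 2 H
  1 × C: 1 H
  1 × C: no H
  1 × F: no H
  1 × O: 1 H
  1 × O: no H
  1 × S: 1 H
  Total hydrogens = 7.
Molecular formula: C9H7FO2S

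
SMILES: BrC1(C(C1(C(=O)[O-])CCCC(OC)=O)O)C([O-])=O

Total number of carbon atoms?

10

The symbol for carbon appears 10 times in the SMILES.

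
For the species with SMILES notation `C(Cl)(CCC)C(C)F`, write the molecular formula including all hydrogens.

Heavy atoms from the SMILES: 6 C, 1 Cl, 1 F.
Implicit hydrogens by atom environment:
  2 × C: 3 H each → 6
  2 × C: 2 H each → 4
  2 × C: 1 H each → 2
  1 × Cl: no H
  1 × F: no H
  Total hydrogens = 12.
Molecular formula: C6H12ClF

C6H12ClF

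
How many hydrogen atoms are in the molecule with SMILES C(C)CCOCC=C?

14

Hydrogens are implicit in SMILES; fill each atom to its normal valence:
  5 × C: 2 H each → 10
  1 × C: 3 H
  1 × C: 1 H
  1 × O: no H
  Total hydrogens = 14.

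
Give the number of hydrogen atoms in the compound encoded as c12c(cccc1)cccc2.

Hydrogens are implicit in SMILES; fill each atom to its normal valence:
  8 × C (aromatic): 1 H each → 8
  2 × C (aromatic): no H
  Total hydrogens = 8.

8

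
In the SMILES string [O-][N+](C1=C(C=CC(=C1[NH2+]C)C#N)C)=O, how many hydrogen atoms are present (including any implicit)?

Hydrogens are implicit in SMILES; fill each atom to its normal valence:
  4 × C (aromatic): no H
  2 × C: 3 H each → 6
  2 × C (aromatic): 1 H each → 2
  1 × C: no H
  1 × N (charge +1): 2 H
  1 × N (charge +1): no H
  1 × N: no H
  1 × O: no H
  1 × O (charge -1): no H
  Total hydrogens = 10.

10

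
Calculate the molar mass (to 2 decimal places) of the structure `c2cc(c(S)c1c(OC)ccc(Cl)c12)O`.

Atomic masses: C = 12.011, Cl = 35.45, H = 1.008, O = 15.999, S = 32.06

240.70

Molecular formula: C11H9ClO2S.
M = 11×12.011 + 1×35.45 + 9×1.008 + 2×15.999 + 1×32.06 = 240.70 g/mol.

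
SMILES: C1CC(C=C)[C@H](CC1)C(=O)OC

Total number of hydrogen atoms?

16

Hydrogens are implicit in SMILES; fill each atom to its normal valence:
  5 × C: 2 H each → 10
  3 × C: 1 H each → 3
  2 × O: no H
  1 × C: 3 H
  1 × C: no H
  Total hydrogens = 16.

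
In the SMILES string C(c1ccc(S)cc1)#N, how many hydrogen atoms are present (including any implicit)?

Hydrogens are implicit in SMILES; fill each atom to its normal valence:
  4 × C (aromatic): 1 H each → 4
  2 × C (aromatic): no H
  1 × C: no H
  1 × N: no H
  1 × S: 1 H
  Total hydrogens = 5.

5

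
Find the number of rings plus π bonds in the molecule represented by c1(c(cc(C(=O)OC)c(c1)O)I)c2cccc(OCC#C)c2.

Molecular formula from the SMILES: C17H13IO4.
DoU = (2C + 2 + N − H − X)/2 = (2·17 + 2 + 0 − 13 − 1)/2 = 22/2 = 11.
(Structurally: 2 ring(s) + 9 π bond(s) = 11.)

11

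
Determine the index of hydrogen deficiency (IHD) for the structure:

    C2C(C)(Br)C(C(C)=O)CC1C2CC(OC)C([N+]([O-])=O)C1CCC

Molecular formula from the SMILES: C17H28BrNO4.
DoU = (2C + 2 + N − H − X)/2 = (2·17 + 2 + 1 − 28 − 1)/2 = 8/2 = 4.
(Structurally: 2 ring(s) + 2 π bond(s) = 4.)

4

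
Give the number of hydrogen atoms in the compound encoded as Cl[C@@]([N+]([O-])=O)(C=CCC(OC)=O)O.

8

Hydrogens are implicit in SMILES; fill each atom to its normal valence:
  3 × O: no H
  2 × C: 1 H each → 2
  2 × C: no H
  1 × C: 3 H
  1 × C: 2 H
  1 × Cl: no H
  1 × N (charge +1): no H
  1 × O: 1 H
  1 × O (charge -1): no H
  Total hydrogens = 8.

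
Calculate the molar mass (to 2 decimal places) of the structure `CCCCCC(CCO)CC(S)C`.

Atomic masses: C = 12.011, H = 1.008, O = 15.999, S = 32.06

204.37

Molecular formula: C11H24OS.
M = 11×12.011 + 24×1.008 + 1×15.999 + 1×32.06 = 204.37 g/mol.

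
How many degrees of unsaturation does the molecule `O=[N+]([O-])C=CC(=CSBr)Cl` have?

Molecular formula from the SMILES: C4H3BrClNO2S.
DoU = (2C + 2 + N − H − X)/2 = (2·4 + 2 + 1 − 3 − 2)/2 = 6/2 = 3.
(Structurally: 0 ring(s) + 3 π bond(s) = 3.)

3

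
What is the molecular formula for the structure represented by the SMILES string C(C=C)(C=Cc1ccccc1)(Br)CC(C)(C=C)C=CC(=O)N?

Heavy atoms from the SMILES: 1 Br, 19 C, 1 N, 1 O.
Implicit hydrogens by atom environment:
  6 × C: 1 H each → 6
  5 × C (aromatic): 1 H each → 5
  3 × C: 2 H each → 6
  3 × C: no H
  1 × Br: no H
  1 × C: 3 H
  1 × C (aromatic): no H
  1 × N: 2 H
  1 × O: no H
  Total hydrogens = 22.
Molecular formula: C19H22BrNO

C19H22BrNO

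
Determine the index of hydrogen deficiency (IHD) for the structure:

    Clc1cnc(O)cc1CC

Molecular formula from the SMILES: C7H8ClNO.
DoU = (2C + 2 + N − H − X)/2 = (2·7 + 2 + 1 − 8 − 1)/2 = 8/2 = 4.
(Structurally: 1 ring(s) + 3 π bond(s) = 4.)

4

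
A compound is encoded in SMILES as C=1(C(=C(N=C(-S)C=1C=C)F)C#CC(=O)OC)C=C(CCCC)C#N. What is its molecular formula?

Heavy atoms from the SMILES: 18 C, 1 F, 2 N, 2 O, 1 S.
Implicit hydrogens by atom environment:
  5 × C (aromatic): no H
  5 × C: no H
  4 × C: 2 H each → 8
  2 × C: 3 H each → 6
  2 × C: 1 H each → 2
  2 × O: no H
  1 × F: no H
  1 × N (aromatic): no H
  1 × N: no H
  1 × S: 1 H
  Total hydrogens = 17.
Molecular formula: C18H17FN2O2S

C18H17FN2O2S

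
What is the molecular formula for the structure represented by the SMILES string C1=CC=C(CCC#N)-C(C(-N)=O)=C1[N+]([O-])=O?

Heavy atoms from the SMILES: 10 C, 3 N, 3 O.
Implicit hydrogens by atom environment:
  3 × C (aromatic): 1 H each → 3
  3 × C (aromatic): no H
  2 × C: 2 H each → 4
  2 × C: no H
  2 × O: no H
  1 × N: 2 H
  1 × N (charge +1): no H
  1 × N: no H
  1 × O (charge -1): no H
  Total hydrogens = 9.
Molecular formula: C10H9N3O3

C10H9N3O3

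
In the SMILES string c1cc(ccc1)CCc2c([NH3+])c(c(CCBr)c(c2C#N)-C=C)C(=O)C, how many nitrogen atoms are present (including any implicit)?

2

The symbol for nitrogen appears 2 times in the SMILES.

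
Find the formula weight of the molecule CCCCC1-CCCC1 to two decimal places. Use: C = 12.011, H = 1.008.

126.24

Molecular formula: C9H18.
M = 9×12.011 + 18×1.008 = 126.24 g/mol.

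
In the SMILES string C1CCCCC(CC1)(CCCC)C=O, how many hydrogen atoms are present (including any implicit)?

Hydrogens are implicit in SMILES; fill each atom to its normal valence:
  10 × C: 2 H each → 20
  1 × C: 3 H
  1 × C: 1 H
  1 × C: no H
  1 × O: no H
  Total hydrogens = 24.

24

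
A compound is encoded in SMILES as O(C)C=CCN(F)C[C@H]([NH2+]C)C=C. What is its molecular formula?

C9H18FN2O+

Heavy atoms from the SMILES: 9 C, 1 F, 2 N, 1 O.
Implicit hydrogens by atom environment:
  4 × C: 1 H each → 4
  3 × C: 2 H each → 6
  2 × C: 3 H each → 6
  1 × F: no H
  1 × N (charge +1): 2 H
  1 × N: no H
  1 × O: no H
  Total hydrogens = 18.
Net charge +1.
Molecular formula: C9H18FN2O+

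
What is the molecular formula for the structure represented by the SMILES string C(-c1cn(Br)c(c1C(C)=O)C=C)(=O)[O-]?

C9H7BrNO3-

Heavy atoms from the SMILES: 1 Br, 9 C, 1 N, 3 O.
Implicit hydrogens by atom environment:
  3 × C (aromatic): no H
  2 × C: no H
  2 × O: no H
  1 × Br: no H
  1 × C: 3 H
  1 × C: 2 H
  1 × C (aromatic): 1 H
  1 × C: 1 H
  1 × N (aromatic): no H
  1 × O (charge -1): no H
  Total hydrogens = 7.
Net charge -1.
Molecular formula: C9H7BrNO3-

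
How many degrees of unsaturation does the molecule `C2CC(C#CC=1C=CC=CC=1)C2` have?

7

Molecular formula from the SMILES: C12H12.
DoU = (2C + 2 + N − H − X)/2 = (2·12 + 2 + 0 − 12 − 0)/2 = 14/2 = 7.
(Structurally: 2 ring(s) + 5 π bond(s) = 7.)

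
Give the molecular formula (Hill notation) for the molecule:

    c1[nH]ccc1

C4H5N

Heavy atoms from the SMILES: 4 C, 1 N.
Implicit hydrogens by atom environment:
  4 × C (aromatic): 1 H each → 4
  1 × N (aromatic): 1 H
  Total hydrogens = 5.
Molecular formula: C4H5N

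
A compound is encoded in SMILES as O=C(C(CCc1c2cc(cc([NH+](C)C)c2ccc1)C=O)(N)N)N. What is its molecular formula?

C17H23N4O2+

Heavy atoms from the SMILES: 17 C, 4 N, 2 O.
Implicit hydrogens by atom environment:
  5 × C (aromatic): 1 H each → 5
  5 × C (aromatic): no H
  3 × N: 2 H each → 6
  2 × C: 3 H each → 6
  2 × C: 2 H each → 4
  2 × C: no H
  2 × O: no H
  1 × C: 1 H
  1 × N (charge +1): 1 H
  Total hydrogens = 23.
Net charge +1.
Molecular formula: C17H23N4O2+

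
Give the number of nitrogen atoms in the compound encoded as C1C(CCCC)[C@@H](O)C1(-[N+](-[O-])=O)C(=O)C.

The symbol for nitrogen appears 1 time in the SMILES.

1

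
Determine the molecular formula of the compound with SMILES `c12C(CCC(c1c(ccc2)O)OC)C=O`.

Heavy atoms from the SMILES: 12 C, 3 O.
Implicit hydrogens by atom environment:
  3 × C (aromatic): 1 H each → 3
  3 × C: 1 H each → 3
  3 × C (aromatic): no H
  2 × C: 2 H each → 4
  2 × O: no H
  1 × C: 3 H
  1 × O: 1 H
  Total hydrogens = 14.
Molecular formula: C12H14O3

C12H14O3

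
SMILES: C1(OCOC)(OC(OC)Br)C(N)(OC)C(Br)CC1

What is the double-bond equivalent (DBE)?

Molecular formula from the SMILES: C10H19Br2NO5.
DoU = (2C + 2 + N − H − X)/2 = (2·10 + 2 + 1 − 19 − 2)/2 = 2/2 = 1.
(Structurally: 1 ring(s) + 0 π bond(s) = 1.)

1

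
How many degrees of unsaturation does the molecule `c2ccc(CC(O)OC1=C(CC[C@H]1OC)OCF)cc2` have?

Molecular formula from the SMILES: C15H19FO4.
DoU = (2C + 2 + N − H − X)/2 = (2·15 + 2 + 0 − 19 − 1)/2 = 12/2 = 6.
(Structurally: 2 ring(s) + 4 π bond(s) = 6.)

6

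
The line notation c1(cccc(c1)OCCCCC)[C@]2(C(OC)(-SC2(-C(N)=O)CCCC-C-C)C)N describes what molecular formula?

Heavy atoms from the SMILES: 23 C, 2 N, 3 O, 1 S.
Implicit hydrogens by atom environment:
  9 × C: 2 H each → 18
  4 × C: 3 H each → 12
  4 × C (aromatic): 1 H each → 4
  4 × C: no H
  3 × O: no H
  2 × C (aromatic): no H
  2 × N: 2 H each → 4
  1 × S: no H
  Total hydrogens = 38.
Molecular formula: C23H38N2O3S

C23H38N2O3S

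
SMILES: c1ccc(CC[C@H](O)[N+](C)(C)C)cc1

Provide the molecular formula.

Heavy atoms from the SMILES: 12 C, 1 N, 1 O.
Implicit hydrogens by atom environment:
  5 × C (aromatic): 1 H each → 5
  3 × C: 3 H each → 9
  2 × C: 2 H each → 4
  1 × C: 1 H
  1 × C (aromatic): no H
  1 × N (charge +1): no H
  1 × O: 1 H
  Total hydrogens = 20.
Net charge +1.
Molecular formula: C12H20NO+

C12H20NO+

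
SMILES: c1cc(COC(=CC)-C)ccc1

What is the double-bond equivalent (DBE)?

5

Molecular formula from the SMILES: C11H14O.
DoU = (2C + 2 + N − H − X)/2 = (2·11 + 2 + 0 − 14 − 0)/2 = 10/2 = 5.
(Structurally: 1 ring(s) + 4 π bond(s) = 5.)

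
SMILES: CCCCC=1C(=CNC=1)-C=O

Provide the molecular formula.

C9H13NO

Heavy atoms from the SMILES: 9 C, 1 N, 1 O.
Implicit hydrogens by atom environment:
  3 × C: 2 H each → 6
  2 × C (aromatic): 1 H each → 2
  2 × C (aromatic): no H
  1 × C: 3 H
  1 × C: 1 H
  1 × N (aromatic): 1 H
  1 × O: no H
  Total hydrogens = 13.
Molecular formula: C9H13NO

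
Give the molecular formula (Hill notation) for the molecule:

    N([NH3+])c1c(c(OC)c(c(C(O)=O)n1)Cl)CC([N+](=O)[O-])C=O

C10H12ClN4O6+

Heavy atoms from the SMILES: 10 C, 1 Cl, 4 N, 6 O.
Implicit hydrogens by atom environment:
  5 × C (aromatic): no H
  4 × O: no H
  2 × C: 1 H each → 2
  1 × C: 3 H
  1 × C: 2 H
  1 × C: no H
  1 × Cl: no H
  1 × N (charge +1): 3 H
  1 × N: 1 H
  1 × N (aromatic): no H
  1 × N (charge +1): no H
  1 × O: 1 H
  1 × O (charge -1): no H
  Total hydrogens = 12.
Net charge +1.
Molecular formula: C10H12ClN4O6+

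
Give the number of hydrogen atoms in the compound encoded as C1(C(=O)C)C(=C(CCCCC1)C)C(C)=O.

20

Hydrogens are implicit in SMILES; fill each atom to its normal valence:
  5 × C: 2 H each → 10
  4 × C: no H
  3 × C: 3 H each → 9
  2 × O: no H
  1 × C: 1 H
  Total hydrogens = 20.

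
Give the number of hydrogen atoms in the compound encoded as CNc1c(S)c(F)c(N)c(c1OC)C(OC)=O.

Hydrogens are implicit in SMILES; fill each atom to its normal valence:
  6 × C (aromatic): no H
  3 × C: 3 H each → 9
  3 × O: no H
  1 × C: no H
  1 × F: no H
  1 × N: 2 H
  1 × N: 1 H
  1 × S: 1 H
  Total hydrogens = 13.

13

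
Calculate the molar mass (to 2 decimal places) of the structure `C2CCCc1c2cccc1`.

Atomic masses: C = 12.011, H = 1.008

132.21

Molecular formula: C10H12.
M = 10×12.011 + 12×1.008 = 132.21 g/mol.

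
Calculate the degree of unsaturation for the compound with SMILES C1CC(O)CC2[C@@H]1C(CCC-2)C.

Molecular formula from the SMILES: C11H20O.
DoU = (2C + 2 + N − H − X)/2 = (2·11 + 2 + 0 − 20 − 0)/2 = 4/2 = 2.
(Structurally: 2 ring(s) + 0 π bond(s) = 2.)

2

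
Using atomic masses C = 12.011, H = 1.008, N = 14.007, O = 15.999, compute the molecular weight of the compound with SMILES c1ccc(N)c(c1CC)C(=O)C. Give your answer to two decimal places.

Molecular formula: C10H13NO.
M = 10×12.011 + 13×1.008 + 1×14.007 + 1×15.999 = 163.22 g/mol.

163.22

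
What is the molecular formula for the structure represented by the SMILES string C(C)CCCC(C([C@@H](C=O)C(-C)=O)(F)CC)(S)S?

C13H23FO2S2

Heavy atoms from the SMILES: 13 C, 1 F, 2 O, 2 S.
Implicit hydrogens by atom environment:
  5 × C: 2 H each → 10
  3 × C: 3 H each → 9
  3 × C: no H
  2 × C: 1 H each → 2
  2 × O: no H
  2 × S: 1 H each → 2
  1 × F: no H
  Total hydrogens = 23.
Molecular formula: C13H23FO2S2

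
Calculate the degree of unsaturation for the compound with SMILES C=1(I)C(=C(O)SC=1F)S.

Molecular formula from the SMILES: C4H2FIOS2.
DoU = (2C + 2 + N − H − X)/2 = (2·4 + 2 + 0 − 2 − 2)/2 = 6/2 = 3.
(Structurally: 1 ring(s) + 2 π bond(s) = 3.)

3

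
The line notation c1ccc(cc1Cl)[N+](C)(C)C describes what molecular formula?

Heavy atoms from the SMILES: 9 C, 1 Cl, 1 N.
Implicit hydrogens by atom environment:
  4 × C (aromatic): 1 H each → 4
  3 × C: 3 H each → 9
  2 × C (aromatic): no H
  1 × Cl: no H
  1 × N (charge +1): no H
  Total hydrogens = 13.
Net charge +1.
Molecular formula: C9H13ClN+

C9H13ClN+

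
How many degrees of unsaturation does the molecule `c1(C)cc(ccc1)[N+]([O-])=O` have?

Molecular formula from the SMILES: C7H7NO2.
DoU = (2C + 2 + N − H − X)/2 = (2·7 + 2 + 1 − 7 − 0)/2 = 10/2 = 5.
(Structurally: 1 ring(s) + 4 π bond(s) = 5.)

5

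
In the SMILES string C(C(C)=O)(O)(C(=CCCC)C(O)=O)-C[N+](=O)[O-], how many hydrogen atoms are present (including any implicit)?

Hydrogens are implicit in SMILES; fill each atom to its normal valence:
  4 × C: no H
  3 × C: 2 H each → 6
  3 × O: no H
  2 × C: 3 H each → 6
  2 × O: 1 H each → 2
  1 × C: 1 H
  1 × N (charge +1): no H
  1 × O (charge -1): no H
  Total hydrogens = 15.

15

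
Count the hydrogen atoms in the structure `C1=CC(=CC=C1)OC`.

Hydrogens are implicit in SMILES; fill each atom to its normal valence:
  5 × C (aromatic): 1 H each → 5
  1 × C: 3 H
  1 × C (aromatic): no H
  1 × O: no H
  Total hydrogens = 8.

8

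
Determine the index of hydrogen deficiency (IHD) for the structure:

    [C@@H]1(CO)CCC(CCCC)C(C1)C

Molecular formula from the SMILES: C12H24O.
DoU = (2C + 2 + N − H − X)/2 = (2·12 + 2 + 0 − 24 − 0)/2 = 2/2 = 1.
(Structurally: 1 ring(s) + 0 π bond(s) = 1.)

1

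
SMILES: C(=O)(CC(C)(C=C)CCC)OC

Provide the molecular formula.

Heavy atoms from the SMILES: 10 C, 2 O.
Implicit hydrogens by atom environment:
  4 × C: 2 H each → 8
  3 × C: 3 H each → 9
  2 × C: no H
  2 × O: no H
  1 × C: 1 H
  Total hydrogens = 18.
Molecular formula: C10H18O2

C10H18O2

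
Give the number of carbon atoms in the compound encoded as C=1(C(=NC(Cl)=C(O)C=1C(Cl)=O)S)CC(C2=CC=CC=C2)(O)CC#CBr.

The symbol for carbon appears 17 times in the SMILES. (Cl is a single chlorine, not C + l.)

17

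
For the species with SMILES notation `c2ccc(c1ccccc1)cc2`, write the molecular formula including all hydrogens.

C12H10

Heavy atoms from the SMILES: 12 C.
Implicit hydrogens by atom environment:
  10 × C (aromatic): 1 H each → 10
  2 × C (aromatic): no H
  Total hydrogens = 10.
Molecular formula: C12H10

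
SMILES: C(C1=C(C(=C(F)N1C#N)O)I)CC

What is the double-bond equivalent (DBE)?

Molecular formula from the SMILES: C8H8FIN2O.
DoU = (2C + 2 + N − H − X)/2 = (2·8 + 2 + 2 − 8 − 2)/2 = 10/2 = 5.
(Structurally: 1 ring(s) + 4 π bond(s) = 5.)

5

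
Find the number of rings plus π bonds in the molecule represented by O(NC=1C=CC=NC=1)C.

Molecular formula from the SMILES: C6H8N2O.
DoU = (2C + 2 + N − H − X)/2 = (2·6 + 2 + 2 − 8 − 0)/2 = 8/2 = 4.
(Structurally: 1 ring(s) + 3 π bond(s) = 4.)

4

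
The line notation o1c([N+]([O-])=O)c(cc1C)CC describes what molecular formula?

C7H9NO3

Heavy atoms from the SMILES: 7 C, 1 N, 3 O.
Implicit hydrogens by atom environment:
  3 × C (aromatic): no H
  2 × C: 3 H each → 6
  1 × C: 2 H
  1 × C (aromatic): 1 H
  1 × N (charge +1): no H
  1 × O (aromatic): no H
  1 × O: no H
  1 × O (charge -1): no H
  Total hydrogens = 9.
Molecular formula: C7H9NO3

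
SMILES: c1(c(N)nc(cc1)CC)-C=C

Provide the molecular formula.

C9H12N2

Heavy atoms from the SMILES: 9 C, 2 N.
Implicit hydrogens by atom environment:
  3 × C (aromatic): no H
  2 × C: 2 H each → 4
  2 × C (aromatic): 1 H each → 2
  1 × C: 3 H
  1 × C: 1 H
  1 × N: 2 H
  1 × N (aromatic): no H
  Total hydrogens = 12.
Molecular formula: C9H12N2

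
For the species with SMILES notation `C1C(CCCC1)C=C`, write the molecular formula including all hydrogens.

Heavy atoms from the SMILES: 8 C.
Implicit hydrogens by atom environment:
  6 × C: 2 H each → 12
  2 × C: 1 H each → 2
  Total hydrogens = 14.
Molecular formula: C8H14

C8H14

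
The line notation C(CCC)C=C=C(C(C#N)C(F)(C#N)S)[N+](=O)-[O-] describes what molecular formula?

Heavy atoms from the SMILES: 11 C, 1 F, 3 N, 2 O, 1 S.
Implicit hydrogens by atom environment:
  5 × C: no H
  3 × C: 2 H each → 6
  2 × C: 1 H each → 2
  2 × N: no H
  1 × C: 3 H
  1 × F: no H
  1 × N (charge +1): no H
  1 × O: no H
  1 × O (charge -1): no H
  1 × S: 1 H
  Total hydrogens = 12.
Molecular formula: C11H12FN3O2S

C11H12FN3O2S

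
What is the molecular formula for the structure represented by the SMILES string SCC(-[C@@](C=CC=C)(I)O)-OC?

C8H13IO2S

Heavy atoms from the SMILES: 8 C, 1 I, 2 O, 1 S.
Implicit hydrogens by atom environment:
  4 × C: 1 H each → 4
  2 × C: 2 H each → 4
  1 × C: 3 H
  1 × C: no H
  1 × I: no H
  1 × O: 1 H
  1 × O: no H
  1 × S: 1 H
  Total hydrogens = 13.
Molecular formula: C8H13IO2S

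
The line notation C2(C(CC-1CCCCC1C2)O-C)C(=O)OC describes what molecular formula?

Heavy atoms from the SMILES: 13 C, 3 O.
Implicit hydrogens by atom environment:
  6 × C: 2 H each → 12
  4 × C: 1 H each → 4
  3 × O: no H
  2 × C: 3 H each → 6
  1 × C: no H
  Total hydrogens = 22.
Molecular formula: C13H22O3

C13H22O3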